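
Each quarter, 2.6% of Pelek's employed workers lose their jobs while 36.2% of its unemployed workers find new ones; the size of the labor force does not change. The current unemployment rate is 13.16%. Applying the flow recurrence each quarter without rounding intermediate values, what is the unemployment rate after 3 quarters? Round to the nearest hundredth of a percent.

With a fixed labor force, u_{t+1} = u_t + s·(1−u_t) − f·u_t = u_t·(1−s−f) + s.
Here 1−s−f = 0.612 and s = 0.026.
u_1 = 0.131600 × 0.612 + 0.026 = 0.106539.
u_2 = 0.106539 × 0.612 + 0.026 = 0.091202.
u_3 = 0.091202 × 0.612 + 0.026 = 0.081816.

Unemployment rate after three quarters ≈ 8.18%.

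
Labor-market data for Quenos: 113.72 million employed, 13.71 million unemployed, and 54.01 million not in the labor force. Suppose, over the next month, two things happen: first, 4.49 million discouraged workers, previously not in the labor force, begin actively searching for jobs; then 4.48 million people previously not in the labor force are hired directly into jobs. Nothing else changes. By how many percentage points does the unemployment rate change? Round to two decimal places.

Initially, labor force = 113.72 + 13.71 = 127.43 million, so u = 13.71/127.43 = 10.76%.
After the first change, unemployed and labor force both rise by 4.49 → E = 113.72, U = 18.20, labor force = 131.92 million.
After the second change, employed and labor force both rise by 4.48; unemployed unchanged → E = 118.20, U = 18.20, labor force = 136.40 million.
New unemployment rate = 18.20 / 136.40 = 13.34%.
Change = 13.34% − 10.76% = +2.58 percentage points.

The unemployment rate changes by +2.58 percentage points.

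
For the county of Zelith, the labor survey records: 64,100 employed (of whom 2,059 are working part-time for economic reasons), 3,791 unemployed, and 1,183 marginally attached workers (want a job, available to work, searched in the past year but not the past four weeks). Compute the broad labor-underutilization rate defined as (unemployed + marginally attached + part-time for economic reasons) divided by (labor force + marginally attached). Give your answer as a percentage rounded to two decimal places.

Labor force = 64,100 + 3,791 = 67,891.
Numerator = 3,791 + 1,183 + 2,059 = 7,033.
Denominator = 67,891 + 1,183 = 69,074.
Broad rate = 7,033 / 69,074 = 10.18%.

Broad underutilization rate ≈ 10.18%.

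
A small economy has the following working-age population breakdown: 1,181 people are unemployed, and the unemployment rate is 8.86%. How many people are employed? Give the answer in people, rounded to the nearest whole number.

About 12,149 are employed.

Labor force = U / u = 1,181 / 0.0886 ≈ 13,330.
Employed = labor force − unemployed = 13,330 − 1,181 = 12,149.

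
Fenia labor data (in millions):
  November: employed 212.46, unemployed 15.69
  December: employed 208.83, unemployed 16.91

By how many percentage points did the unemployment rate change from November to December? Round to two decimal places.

November: labor force = 212.46 + 15.69 = 228.15; u = 15.69/228.15 = 6.88%.
December: labor force = 208.83 + 16.91 = 225.74; u = 16.91/225.74 = 7.49%.
Change = 7.49% − 6.88% = +0.61 pp.

The unemployment rate changed by +0.61 percentage points.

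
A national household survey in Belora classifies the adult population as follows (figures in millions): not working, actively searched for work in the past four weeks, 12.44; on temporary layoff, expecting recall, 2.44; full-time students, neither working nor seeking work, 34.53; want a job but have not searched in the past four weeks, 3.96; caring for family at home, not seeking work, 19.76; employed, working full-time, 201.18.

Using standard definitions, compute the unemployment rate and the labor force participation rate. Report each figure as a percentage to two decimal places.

Employed = 201.18 million.
Unemployed = 12.44 + 2.44 = 14.88 million (jobless and actively searching, or on temporary layoff).
Labor force = 201.18 + 14.88 = 216.06 million.
Not in labor force = 34.53 + 3.96 + 19.76 = 58.25 million (those not working and not actively searching are outside the labor force — including those who want a job but have given up searching).
Civilian working-age population = 216.06 + 58.25 = 274.31 million.
Unemployment rate = 14.88 / 216.06 = 6.89%.
Labor force participation rate = 216.06 / 274.31 = 78.76%.

Unemployment rate ≈ 6.89%; labor force participation rate ≈ 78.76%.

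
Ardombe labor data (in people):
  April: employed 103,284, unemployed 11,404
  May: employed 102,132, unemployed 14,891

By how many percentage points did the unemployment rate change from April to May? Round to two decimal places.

April: labor force = 103,284 + 11,404 = 114,688; u = 11,404/114,688 = 9.94%.
May: labor force = 102,132 + 14,891 = 117,023; u = 14,891/117,023 = 12.72%.
Change = 12.72% − 9.94% = +2.78 pp.

The unemployment rate changed by +2.78 percentage points.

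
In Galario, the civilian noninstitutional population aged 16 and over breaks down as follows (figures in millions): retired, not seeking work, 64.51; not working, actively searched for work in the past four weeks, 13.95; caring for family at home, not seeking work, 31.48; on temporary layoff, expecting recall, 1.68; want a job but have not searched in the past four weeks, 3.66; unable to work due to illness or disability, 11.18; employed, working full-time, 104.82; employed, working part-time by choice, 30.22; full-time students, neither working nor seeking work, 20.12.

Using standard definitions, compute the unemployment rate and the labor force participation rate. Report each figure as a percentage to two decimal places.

Unemployment rate ≈ 10.37%; labor force participation rate ≈ 53.50%.

Employed = 104.82 + 30.22 = 135.04 million.
Unemployed = 13.95 + 1.68 = 15.63 million (jobless and actively searching, or on temporary layoff).
Labor force = 135.04 + 15.63 = 150.67 million.
Not in labor force = 64.51 + 31.48 + 3.66 + 11.18 + 20.12 = 130.95 million (those not working and not actively searching are outside the labor force — including those who want a job but have given up searching).
Civilian working-age population = 150.67 + 130.95 = 281.62 million.
Unemployment rate = 15.63 / 150.67 = 10.37%.
Labor force participation rate = 150.67 / 281.62 = 53.50%.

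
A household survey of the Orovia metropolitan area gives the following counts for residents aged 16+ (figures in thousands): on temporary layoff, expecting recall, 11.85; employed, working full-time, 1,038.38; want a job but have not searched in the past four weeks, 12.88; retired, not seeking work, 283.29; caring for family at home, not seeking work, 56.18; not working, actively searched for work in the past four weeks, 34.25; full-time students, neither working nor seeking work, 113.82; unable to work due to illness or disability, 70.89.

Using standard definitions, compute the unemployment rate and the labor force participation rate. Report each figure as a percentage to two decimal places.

Unemployment rate ≈ 4.25%; labor force participation rate ≈ 66.88%.

Employed = 1,038.38 thousand.
Unemployed = 11.85 + 34.25 = 46.10 thousand (jobless and actively searching, or on temporary layoff).
Labor force = 1,038.38 + 46.10 = 1,084.48 thousand.
Not in labor force = 12.88 + 283.29 + 56.18 + 113.82 + 70.89 = 537.06 thousand (those not working and not actively searching are outside the labor force — including those who want a job but have given up searching).
Civilian working-age population = 1,084.48 + 537.06 = 1,621.54 thousand.
Unemployment rate = 46.10 / 1,084.48 = 4.25%.
Labor force participation rate = 1,084.48 / 1,621.54 = 66.88%.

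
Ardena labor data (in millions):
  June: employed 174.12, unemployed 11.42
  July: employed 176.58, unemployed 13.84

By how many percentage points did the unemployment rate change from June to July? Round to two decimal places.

June: labor force = 174.12 + 11.42 = 185.54; u = 11.42/185.54 = 6.16%.
July: labor force = 176.58 + 13.84 = 190.42; u = 13.84/190.42 = 7.27%.
Change = 7.27% − 6.16% = +1.11 pp.

The unemployment rate changed by +1.11 percentage points.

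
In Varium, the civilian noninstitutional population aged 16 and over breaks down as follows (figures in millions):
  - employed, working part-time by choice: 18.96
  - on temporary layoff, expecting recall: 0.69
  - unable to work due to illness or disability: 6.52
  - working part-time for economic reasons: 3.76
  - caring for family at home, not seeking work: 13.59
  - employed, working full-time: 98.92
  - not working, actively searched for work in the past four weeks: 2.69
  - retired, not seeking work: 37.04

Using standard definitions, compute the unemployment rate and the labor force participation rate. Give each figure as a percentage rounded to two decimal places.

Unemployment rate ≈ 2.70%; labor force participation rate ≈ 68.63%.

Employed = 18.96 + 3.76 + 98.92 = 121.64 million (anyone who worked, including part-time for economic reasons, counts as employed).
Unemployed = 0.69 + 2.69 = 3.38 million (jobless and actively searching, or on temporary layoff).
Labor force = 121.64 + 3.38 = 125.02 million.
Not in labor force = 6.52 + 13.59 + 37.04 = 57.15 million (those not working and not actively searching are outside the labor force).
Civilian working-age population = 125.02 + 57.15 = 182.17 million.
Unemployment rate = 3.38 / 125.02 = 2.70%.
Labor force participation rate = 125.02 / 182.17 = 68.63%.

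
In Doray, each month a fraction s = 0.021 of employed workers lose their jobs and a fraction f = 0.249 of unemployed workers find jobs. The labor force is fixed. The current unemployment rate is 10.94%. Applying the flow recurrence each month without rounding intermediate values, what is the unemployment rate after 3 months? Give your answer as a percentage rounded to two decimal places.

Unemployment rate after three months ≈ 9.01%.

With a fixed labor force, u_{t+1} = u_t + s·(1−u_t) − f·u_t = u_t·(1−s−f) + s.
Here 1−s−f = 0.730 and s = 0.021.
u_1 = 0.109400 × 0.730 + 0.021 = 0.100862.
u_2 = 0.100862 × 0.730 + 0.021 = 0.094629.
u_3 = 0.094629 × 0.730 + 0.021 = 0.090079.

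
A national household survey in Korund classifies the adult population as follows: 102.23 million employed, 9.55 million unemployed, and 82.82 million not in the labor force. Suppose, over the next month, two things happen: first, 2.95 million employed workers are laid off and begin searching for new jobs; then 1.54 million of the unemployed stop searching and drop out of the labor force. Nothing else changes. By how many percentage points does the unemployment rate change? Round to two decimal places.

The unemployment rate changes by +1.40 percentage points.

Initially, labor force = 102.23 + 9.55 = 111.78 million, so u = 9.55/111.78 = 8.54%.
After the first change, employed falls and unemployed rises by 2.95; labor force unchanged → E = 99.28, U = 12.50, labor force = 111.78 million.
After the second change, unemployed and labor force both fall by 1.54 → E = 99.28, U = 10.96, labor force = 110.24 million.
New unemployment rate = 10.96 / 110.24 = 9.94%.
Change = 9.94% − 8.54% = +1.40 percentage points.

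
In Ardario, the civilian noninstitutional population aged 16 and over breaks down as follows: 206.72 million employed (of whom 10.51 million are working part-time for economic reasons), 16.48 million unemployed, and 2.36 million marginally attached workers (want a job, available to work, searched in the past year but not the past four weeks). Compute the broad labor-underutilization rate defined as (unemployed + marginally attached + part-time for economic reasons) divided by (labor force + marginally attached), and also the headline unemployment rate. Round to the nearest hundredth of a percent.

Broad underutilization rate ≈ 13.01%; headline unemployment rate ≈ 7.38%.

Labor force = 206.72 + 16.48 = 223.20 million.
Numerator = 16.48 + 2.36 + 10.51 = 29.35 million.
Denominator = 223.20 + 2.36 = 225.56 million.
Broad rate = 29.35 / 225.56 = 13.01%.
Headline unemployment rate = 16.48 / 223.20 = 7.38%.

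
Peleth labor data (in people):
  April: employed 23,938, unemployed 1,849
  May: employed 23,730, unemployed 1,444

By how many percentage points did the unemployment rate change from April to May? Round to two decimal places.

The unemployment rate changed by −1.43 percentage points.

April: labor force = 23,938 + 1,849 = 25,787; u = 1,849/25,787 = 7.17%.
May: labor force = 23,730 + 1,444 = 25,174; u = 1,444/25,174 = 5.74%.
Change = 5.74% − 7.17% = −1.43 pp.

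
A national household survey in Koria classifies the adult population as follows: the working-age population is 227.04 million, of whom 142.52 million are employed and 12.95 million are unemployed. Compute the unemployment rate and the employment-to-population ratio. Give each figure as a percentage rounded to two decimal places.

Labor force = employed + unemployed = 142.52 + 12.95 = 155.47 million.
Unemployment rate = 12.95 / 155.47 = 8.33%.
Employment-population ratio = 142.52 / 227.04 = 62.77%.

Unemployment rate ≈ 8.33%; employment-population ratio ≈ 62.77%.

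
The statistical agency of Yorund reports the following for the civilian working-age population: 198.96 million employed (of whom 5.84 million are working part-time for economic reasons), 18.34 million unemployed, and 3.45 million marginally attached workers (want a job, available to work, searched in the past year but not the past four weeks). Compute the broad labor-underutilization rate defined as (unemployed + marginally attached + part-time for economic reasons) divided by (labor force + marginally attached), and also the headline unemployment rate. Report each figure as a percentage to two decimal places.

Broad underutilization rate ≈ 12.52%; headline unemployment rate ≈ 8.44%.

Labor force = 198.96 + 18.34 = 217.30 million.
Numerator = 18.34 + 3.45 + 5.84 = 27.63 million.
Denominator = 217.30 + 3.45 = 220.75 million.
Broad rate = 27.63 / 220.75 = 12.52%.
Headline unemployment rate = 18.34 / 217.30 = 8.44%.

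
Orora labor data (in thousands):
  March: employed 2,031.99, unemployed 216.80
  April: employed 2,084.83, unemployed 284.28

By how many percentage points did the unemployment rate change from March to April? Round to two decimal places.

March: labor force = 2,031.99 + 216.80 = 2,248.79; u = 216.80/2,248.79 = 9.64%.
April: labor force = 2,084.83 + 284.28 = 2,369.11; u = 284.28/2,369.11 = 12.00%.
Change = 12.00% − 9.64% = +2.36 pp.

The unemployment rate changed by +2.36 percentage points.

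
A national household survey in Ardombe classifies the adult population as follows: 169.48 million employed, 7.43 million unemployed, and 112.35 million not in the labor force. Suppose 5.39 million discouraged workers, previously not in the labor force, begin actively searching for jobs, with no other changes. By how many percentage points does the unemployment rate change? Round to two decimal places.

The unemployment rate changes by +2.83 percentage points.

Initially, labor force = 169.48 + 7.43 = 176.91 million, so u = 7.43/176.91 = 4.20%.
After the change, unemployed and labor force both rise by 5.39 → E = 169.48, U = 12.82, labor force = 182.30 million.
New unemployment rate = 12.82 / 182.30 = 7.03%.
Change = 7.03% − 4.20% = +2.83 percentage points.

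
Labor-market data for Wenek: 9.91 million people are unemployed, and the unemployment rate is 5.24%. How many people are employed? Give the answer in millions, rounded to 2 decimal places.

Labor force = U / u = 9.91 / 0.0524 ≈ 189.12 million.
Employed = labor force − unemployed = 189.12 − 9.91 = 179.21 million.

About 179.21 million are employed.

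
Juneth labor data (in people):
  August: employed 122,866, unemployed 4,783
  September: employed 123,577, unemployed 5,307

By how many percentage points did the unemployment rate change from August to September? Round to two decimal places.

August: labor force = 122,866 + 4,783 = 127,649; u = 4,783/127,649 = 3.75%.
September: labor force = 123,577 + 5,307 = 128,884; u = 5,307/128,884 = 4.12%.
Change = 4.12% − 3.75% = +0.37 pp.

The unemployment rate changed by +0.37 percentage points.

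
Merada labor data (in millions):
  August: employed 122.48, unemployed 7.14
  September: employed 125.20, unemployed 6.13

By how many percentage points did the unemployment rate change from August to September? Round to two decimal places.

August: labor force = 122.48 + 7.14 = 129.62; u = 7.14/129.62 = 5.51%.
September: labor force = 125.20 + 6.13 = 131.33; u = 6.13/131.33 = 4.67%.
Change = 4.67% − 5.51% = −0.84 pp.

The unemployment rate changed by −0.84 percentage points.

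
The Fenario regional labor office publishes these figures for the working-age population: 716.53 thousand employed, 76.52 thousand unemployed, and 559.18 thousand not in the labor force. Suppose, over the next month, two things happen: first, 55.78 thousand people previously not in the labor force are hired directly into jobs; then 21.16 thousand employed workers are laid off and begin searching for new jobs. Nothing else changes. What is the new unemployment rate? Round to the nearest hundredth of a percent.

Initially, labor force = 716.53 + 76.52 = 793.05 thousand, so u = 76.52/793.05 = 9.65%.
After the first change, employed and labor force both rise by 55.78; unemployed unchanged → E = 772.31, U = 76.52, labor force = 848.83 thousand.
After the second change, employed falls and unemployed rises by 21.16; labor force unchanged → E = 751.15, U = 97.68, labor force = 848.83 thousand.
New unemployment rate = 97.68 / 848.83 = 11.51%.

New unemployment rate ≈ 11.51%.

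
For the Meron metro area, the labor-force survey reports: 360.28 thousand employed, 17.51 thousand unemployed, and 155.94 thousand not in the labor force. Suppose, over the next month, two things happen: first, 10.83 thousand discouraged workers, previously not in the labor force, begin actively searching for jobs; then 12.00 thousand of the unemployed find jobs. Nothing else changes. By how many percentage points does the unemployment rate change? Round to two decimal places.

Initially, labor force = 360.28 + 17.51 = 377.79 thousand, so u = 17.51/377.79 = 4.63%.
After the first change, unemployed and labor force both rise by 10.83 → E = 360.28, U = 28.34, labor force = 388.62 thousand.
After the second change, unemployed falls and employed rises by 12.00; labor force unchanged → E = 372.28, U = 16.34, labor force = 388.62 thousand.
New unemployment rate = 16.34 / 388.62 = 4.20%.
Change = 4.20% − 4.63% = −0.43 percentage points.

The unemployment rate changes by −0.43 percentage points.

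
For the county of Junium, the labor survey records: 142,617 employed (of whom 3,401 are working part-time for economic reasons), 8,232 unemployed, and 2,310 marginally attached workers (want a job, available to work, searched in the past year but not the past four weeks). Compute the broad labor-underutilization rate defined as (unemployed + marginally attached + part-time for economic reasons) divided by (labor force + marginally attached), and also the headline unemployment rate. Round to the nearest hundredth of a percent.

Labor force = 142,617 + 8,232 = 150,849.
Numerator = 8,232 + 2,310 + 3,401 = 13,943.
Denominator = 150,849 + 2,310 = 153,159.
Broad rate = 13,943 / 153,159 = 9.10%.
Headline unemployment rate = 8,232 / 150,849 = 5.46%.

Broad underutilization rate ≈ 9.10%; headline unemployment rate ≈ 5.46%.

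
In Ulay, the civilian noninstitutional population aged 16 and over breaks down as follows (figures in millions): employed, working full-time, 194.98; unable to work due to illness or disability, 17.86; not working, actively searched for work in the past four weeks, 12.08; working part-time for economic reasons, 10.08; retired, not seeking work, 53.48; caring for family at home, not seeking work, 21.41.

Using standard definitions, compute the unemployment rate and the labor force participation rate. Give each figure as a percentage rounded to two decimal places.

Unemployment rate ≈ 5.56%; labor force participation rate ≈ 70.07%.

Employed = 194.98 + 10.08 = 205.06 million (anyone who worked, including part-time for economic reasons, counts as employed).
Unemployed = 12.08 million.
Labor force = 205.06 + 12.08 = 217.14 million.
Not in labor force = 17.86 + 53.48 + 21.41 = 92.75 million (those not working and not actively searching are outside the labor force).
Civilian working-age population = 217.14 + 92.75 = 309.89 million.
Unemployment rate = 12.08 / 217.14 = 5.56%.
Labor force participation rate = 217.14 / 309.89 = 70.07%.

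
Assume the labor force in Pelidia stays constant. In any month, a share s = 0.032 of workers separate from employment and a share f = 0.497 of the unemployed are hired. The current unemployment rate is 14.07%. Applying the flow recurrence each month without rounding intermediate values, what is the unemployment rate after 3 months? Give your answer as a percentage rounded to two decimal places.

Unemployment rate after three months ≈ 6.89%.

With a fixed labor force, u_{t+1} = u_t + s·(1−u_t) − f·u_t = u_t·(1−s−f) + s.
Here 1−s−f = 0.471 and s = 0.032.
u_1 = 0.140700 × 0.471 + 0.032 = 0.098270.
u_2 = 0.098270 × 0.471 + 0.032 = 0.078285.
u_3 = 0.078285 × 0.471 + 0.032 = 0.068872.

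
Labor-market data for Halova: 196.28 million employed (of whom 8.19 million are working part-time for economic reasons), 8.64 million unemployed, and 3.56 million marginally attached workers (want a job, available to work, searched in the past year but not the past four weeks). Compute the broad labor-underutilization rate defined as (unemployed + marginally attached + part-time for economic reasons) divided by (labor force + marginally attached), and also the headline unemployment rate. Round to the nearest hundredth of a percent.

Broad underutilization rate ≈ 9.78%; headline unemployment rate ≈ 4.22%.

Labor force = 196.28 + 8.64 = 204.92 million.
Numerator = 8.64 + 3.56 + 8.19 = 20.39 million.
Denominator = 204.92 + 3.56 = 208.48 million.
Broad rate = 20.39 / 208.48 = 9.78%.
Headline unemployment rate = 8.64 / 204.92 = 4.22%.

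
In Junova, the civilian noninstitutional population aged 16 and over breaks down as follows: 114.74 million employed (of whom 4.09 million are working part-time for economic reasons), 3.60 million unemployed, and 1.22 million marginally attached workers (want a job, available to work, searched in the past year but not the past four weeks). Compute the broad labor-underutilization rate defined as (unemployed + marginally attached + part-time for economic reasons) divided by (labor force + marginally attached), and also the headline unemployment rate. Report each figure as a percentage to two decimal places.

Labor force = 114.74 + 3.60 = 118.34 million.
Numerator = 3.60 + 1.22 + 4.09 = 8.91 million.
Denominator = 118.34 + 1.22 = 119.56 million.
Broad rate = 8.91 / 119.56 = 7.45%.
Headline unemployment rate = 3.60 / 118.34 = 3.04%.

Broad underutilization rate ≈ 7.45%; headline unemployment rate ≈ 3.04%.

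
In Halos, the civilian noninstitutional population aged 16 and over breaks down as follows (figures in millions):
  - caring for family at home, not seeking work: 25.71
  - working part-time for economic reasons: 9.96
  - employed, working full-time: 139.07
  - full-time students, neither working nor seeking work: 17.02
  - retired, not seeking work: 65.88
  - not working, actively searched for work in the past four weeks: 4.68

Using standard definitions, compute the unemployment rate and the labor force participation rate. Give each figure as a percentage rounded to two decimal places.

Employed = 9.96 + 139.07 = 149.03 million (anyone who worked, including part-time for economic reasons, counts as employed).
Unemployed = 4.68 million.
Labor force = 149.03 + 4.68 = 153.71 million.
Not in labor force = 25.71 + 17.02 + 65.88 = 108.61 million (those not working and not actively searching are outside the labor force).
Civilian working-age population = 153.71 + 108.61 = 262.32 million.
Unemployment rate = 4.68 / 153.71 = 3.04%.
Labor force participation rate = 153.71 / 262.32 = 58.60%.

Unemployment rate ≈ 3.04%; labor force participation rate ≈ 58.60%.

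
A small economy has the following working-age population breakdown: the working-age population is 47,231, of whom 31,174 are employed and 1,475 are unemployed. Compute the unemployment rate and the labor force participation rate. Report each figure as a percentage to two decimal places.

Unemployment rate ≈ 4.52%; labor force participation rate ≈ 69.13%.

Labor force = employed + unemployed = 31,174 + 1,475 = 32,649.
Unemployment rate = 1,475 / 32,649 = 4.52%.
Labor force participation rate = 32,649 / 47,231 = 69.13%.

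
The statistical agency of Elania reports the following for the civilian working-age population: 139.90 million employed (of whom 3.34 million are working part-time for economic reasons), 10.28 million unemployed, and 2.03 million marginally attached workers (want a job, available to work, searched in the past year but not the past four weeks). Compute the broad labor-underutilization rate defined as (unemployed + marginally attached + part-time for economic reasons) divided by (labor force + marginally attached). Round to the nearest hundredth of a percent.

Broad underutilization rate ≈ 10.28%.

Labor force = 139.90 + 10.28 = 150.18 million.
Numerator = 10.28 + 2.03 + 3.34 = 15.65 million.
Denominator = 150.18 + 2.03 = 152.21 million.
Broad rate = 15.65 / 152.21 = 10.28%.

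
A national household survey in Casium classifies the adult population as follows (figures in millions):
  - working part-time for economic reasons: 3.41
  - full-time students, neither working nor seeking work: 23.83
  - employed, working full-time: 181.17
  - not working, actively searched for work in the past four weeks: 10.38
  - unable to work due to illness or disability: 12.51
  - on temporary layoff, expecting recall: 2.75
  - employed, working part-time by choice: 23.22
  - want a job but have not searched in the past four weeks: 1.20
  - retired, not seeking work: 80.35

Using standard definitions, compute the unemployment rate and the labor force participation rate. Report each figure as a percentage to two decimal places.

Unemployment rate ≈ 5.94%; labor force participation rate ≈ 65.21%.

Employed = 3.41 + 181.17 + 23.22 = 207.80 million (anyone who worked, including part-time for economic reasons, counts as employed).
Unemployed = 10.38 + 2.75 = 13.13 million (jobless and actively searching, or on temporary layoff).
Labor force = 207.80 + 13.13 = 220.93 million.
Not in labor force = 23.83 + 12.51 + 1.20 + 80.35 = 117.89 million (those not working and not actively searching are outside the labor force — including those who want a job but have given up searching).
Civilian working-age population = 220.93 + 117.89 = 338.82 million.
Unemployment rate = 13.13 / 220.93 = 5.94%.
Labor force participation rate = 220.93 / 338.82 = 65.21%.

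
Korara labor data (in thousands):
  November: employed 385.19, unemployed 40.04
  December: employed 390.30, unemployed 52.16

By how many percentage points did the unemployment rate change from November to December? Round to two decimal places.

November: labor force = 385.19 + 40.04 = 425.23; u = 40.04/425.23 = 9.42%.
December: labor force = 390.30 + 52.16 = 442.46; u = 52.16/442.46 = 11.79%.
Change = 11.79% − 9.42% = +2.37 pp.

The unemployment rate changed by +2.37 percentage points.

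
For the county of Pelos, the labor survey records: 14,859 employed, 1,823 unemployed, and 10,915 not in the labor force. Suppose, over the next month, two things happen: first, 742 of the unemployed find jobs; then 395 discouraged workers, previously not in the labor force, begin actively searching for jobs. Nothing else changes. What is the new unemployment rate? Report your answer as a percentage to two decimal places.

New unemployment rate ≈ 8.64%.

Initially, labor force = 14,859 + 1,823 = 16,682, so u = 1,823/16,682 = 10.93%.
After the first change, unemployed falls and employed rises by 742; labor force unchanged → E = 15,601, U = 1,081, labor force = 16,682.
After the second change, unemployed and labor force both rise by 395 → E = 15,601, U = 1,476, labor force = 17,077.
New unemployment rate = 1,476 / 17,077 = 8.64%.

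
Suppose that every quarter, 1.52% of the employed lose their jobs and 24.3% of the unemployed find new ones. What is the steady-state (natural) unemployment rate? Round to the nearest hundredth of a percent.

Steady-state unemployment rate ≈ 5.89%.

At steady state the flows balance: s·E = f·U, so U/(E+U) = s/(s+f).
u* = 1.52 / (1.52 + 24.3) = 1.52 / 25.82 = 5.89%.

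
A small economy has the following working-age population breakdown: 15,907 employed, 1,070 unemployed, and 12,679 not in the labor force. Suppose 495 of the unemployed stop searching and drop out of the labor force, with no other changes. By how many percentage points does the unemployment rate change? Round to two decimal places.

The unemployment rate changes by −2.81 percentage points.

Initially, labor force = 15,907 + 1,070 = 16,977, so u = 1,070/16,977 = 6.30%.
After the change, unemployed and labor force both fall by 495 → E = 15,907, U = 575, labor force = 16,482.
New unemployment rate = 575 / 16,482 = 3.49%.
Change = 3.49% − 6.30% = −2.81 percentage points.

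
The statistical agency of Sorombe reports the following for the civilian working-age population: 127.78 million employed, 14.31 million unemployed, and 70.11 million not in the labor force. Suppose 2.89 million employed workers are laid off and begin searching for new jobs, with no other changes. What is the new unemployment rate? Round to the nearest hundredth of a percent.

Initially, labor force = 127.78 + 14.31 = 142.09 million, so u = 14.31/142.09 = 10.07%.
After the change, employed falls and unemployed rises by 2.89; labor force unchanged → E = 124.89, U = 17.20, labor force = 142.09 million.
New unemployment rate = 17.20 / 142.09 = 12.11%.

New unemployment rate ≈ 12.11%.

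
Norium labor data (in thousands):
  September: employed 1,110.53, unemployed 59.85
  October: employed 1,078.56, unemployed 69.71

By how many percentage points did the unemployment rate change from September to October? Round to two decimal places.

September: labor force = 1,110.53 + 59.85 = 1,170.38; u = 59.85/1,170.38 = 5.11%.
October: labor force = 1,078.56 + 69.71 = 1,148.27; u = 69.71/1,148.27 = 6.07%.
Change = 6.07% − 5.11% = +0.96 pp.

The unemployment rate changed by +0.96 percentage points.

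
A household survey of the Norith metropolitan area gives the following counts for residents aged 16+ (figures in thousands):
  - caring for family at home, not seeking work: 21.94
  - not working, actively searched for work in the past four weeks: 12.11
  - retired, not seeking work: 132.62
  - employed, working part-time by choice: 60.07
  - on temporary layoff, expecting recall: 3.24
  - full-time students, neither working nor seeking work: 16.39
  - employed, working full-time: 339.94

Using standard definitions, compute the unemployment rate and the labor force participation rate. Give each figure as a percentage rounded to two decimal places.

Unemployment rate ≈ 3.70%; labor force participation rate ≈ 70.84%.

Employed = 60.07 + 339.94 = 400.01 thousand.
Unemployed = 12.11 + 3.24 = 15.35 thousand (jobless and actively searching, or on temporary layoff).
Labor force = 400.01 + 15.35 = 415.36 thousand.
Not in labor force = 21.94 + 132.62 + 16.39 = 170.95 thousand (those not working and not actively searching are outside the labor force).
Civilian working-age population = 415.36 + 170.95 = 586.31 thousand.
Unemployment rate = 15.35 / 415.36 = 3.70%.
Labor force participation rate = 415.36 / 586.31 = 70.84%.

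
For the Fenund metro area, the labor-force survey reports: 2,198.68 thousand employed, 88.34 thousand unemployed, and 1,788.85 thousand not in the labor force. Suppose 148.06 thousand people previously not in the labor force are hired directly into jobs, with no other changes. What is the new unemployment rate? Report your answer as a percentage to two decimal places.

Initially, labor force = 2,198.68 + 88.34 = 2,287.02 thousand, so u = 88.34/2,287.02 = 3.86%.
After the change, employed and labor force both rise by 148.06; unemployed unchanged → E = 2,346.74, U = 88.34, labor force = 2,435.08 thousand.
New unemployment rate = 88.34 / 2,435.08 = 3.63%.

New unemployment rate ≈ 3.63%.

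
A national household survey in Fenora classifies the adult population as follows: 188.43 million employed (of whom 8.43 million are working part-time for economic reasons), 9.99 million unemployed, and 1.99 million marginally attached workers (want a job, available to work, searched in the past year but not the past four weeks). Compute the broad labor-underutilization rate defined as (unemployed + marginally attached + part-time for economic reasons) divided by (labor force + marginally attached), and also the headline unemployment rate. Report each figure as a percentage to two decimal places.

Broad underutilization rate ≈ 10.18%; headline unemployment rate ≈ 5.03%.

Labor force = 188.43 + 9.99 = 198.42 million.
Numerator = 9.99 + 1.99 + 8.43 = 20.41 million.
Denominator = 198.42 + 1.99 = 200.41 million.
Broad rate = 20.41 / 200.41 = 10.18%.
Headline unemployment rate = 9.99 / 198.42 = 5.03%.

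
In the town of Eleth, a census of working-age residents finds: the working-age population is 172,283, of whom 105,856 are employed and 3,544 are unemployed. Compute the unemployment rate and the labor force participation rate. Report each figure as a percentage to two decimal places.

Labor force = employed + unemployed = 105,856 + 3,544 = 109,400.
Unemployment rate = 3,544 / 109,400 = 3.24%.
Labor force participation rate = 109,400 / 172,283 = 63.50%.

Unemployment rate ≈ 3.24%; labor force participation rate ≈ 63.50%.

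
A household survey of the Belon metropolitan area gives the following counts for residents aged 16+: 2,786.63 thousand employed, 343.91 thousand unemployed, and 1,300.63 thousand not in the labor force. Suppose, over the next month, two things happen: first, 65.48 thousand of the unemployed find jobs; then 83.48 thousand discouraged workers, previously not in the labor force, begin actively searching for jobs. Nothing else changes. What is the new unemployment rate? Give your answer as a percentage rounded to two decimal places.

New unemployment rate ≈ 11.26%.

Initially, labor force = 2,786.63 + 343.91 = 3,130.54 thousand, so u = 343.91/3,130.54 = 10.99%.
After the first change, unemployed falls and employed rises by 65.48; labor force unchanged → E = 2,852.11, U = 278.43, labor force = 3,130.54 thousand.
After the second change, unemployed and labor force both rise by 83.48 → E = 2,852.11, U = 361.91, labor force = 3,214.02 thousand.
New unemployment rate = 361.91 / 3,214.02 = 11.26%.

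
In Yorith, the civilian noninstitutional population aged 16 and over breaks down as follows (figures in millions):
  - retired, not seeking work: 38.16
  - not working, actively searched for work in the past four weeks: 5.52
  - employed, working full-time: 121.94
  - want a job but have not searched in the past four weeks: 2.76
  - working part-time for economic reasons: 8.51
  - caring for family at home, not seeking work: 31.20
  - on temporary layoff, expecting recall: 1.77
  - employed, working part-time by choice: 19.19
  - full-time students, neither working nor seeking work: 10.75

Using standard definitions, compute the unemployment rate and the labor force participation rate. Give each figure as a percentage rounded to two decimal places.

Unemployment rate ≈ 4.65%; labor force participation rate ≈ 65.44%.

Employed = 121.94 + 8.51 + 19.19 = 149.64 million (anyone who worked, including part-time for economic reasons, counts as employed).
Unemployed = 5.52 + 1.77 = 7.29 million (jobless and actively searching, or on temporary layoff).
Labor force = 149.64 + 7.29 = 156.93 million.
Not in labor force = 38.16 + 2.76 + 31.20 + 10.75 = 82.87 million (those not working and not actively searching are outside the labor force — including those who want a job but have given up searching).
Civilian working-age population = 156.93 + 82.87 = 239.80 million.
Unemployment rate = 7.29 / 156.93 = 4.65%.
Labor force participation rate = 156.93 / 239.80 = 65.44%.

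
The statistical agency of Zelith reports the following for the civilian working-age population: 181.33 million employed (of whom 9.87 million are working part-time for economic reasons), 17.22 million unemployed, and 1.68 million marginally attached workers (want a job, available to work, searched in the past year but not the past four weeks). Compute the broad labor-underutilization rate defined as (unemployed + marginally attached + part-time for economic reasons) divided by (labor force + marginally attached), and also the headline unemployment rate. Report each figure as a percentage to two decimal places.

Broad underutilization rate ≈ 14.37%; headline unemployment rate ≈ 8.67%.

Labor force = 181.33 + 17.22 = 198.55 million.
Numerator = 17.22 + 1.68 + 9.87 = 28.77 million.
Denominator = 198.55 + 1.68 = 200.23 million.
Broad rate = 28.77 / 200.23 = 14.37%.
Headline unemployment rate = 17.22 / 198.55 = 8.67%.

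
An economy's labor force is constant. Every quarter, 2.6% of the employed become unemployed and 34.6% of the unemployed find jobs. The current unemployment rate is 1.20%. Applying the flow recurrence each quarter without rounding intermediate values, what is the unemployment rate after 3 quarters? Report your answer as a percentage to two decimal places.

Unemployment rate after three quarters ≈ 5.56%.

With a fixed labor force, u_{t+1} = u_t + s·(1−u_t) − f·u_t = u_t·(1−s−f) + s.
Here 1−s−f = 0.628 and s = 0.026.
u_1 = 0.012000 × 0.628 + 0.026 = 0.033536.
u_2 = 0.033536 × 0.628 + 0.026 = 0.047061.
u_3 = 0.047061 × 0.628 + 0.026 = 0.055554.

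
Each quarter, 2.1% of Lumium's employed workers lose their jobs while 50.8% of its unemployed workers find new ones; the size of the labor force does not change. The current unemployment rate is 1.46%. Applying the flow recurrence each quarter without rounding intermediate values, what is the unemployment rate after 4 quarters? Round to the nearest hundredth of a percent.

With a fixed labor force, u_{t+1} = u_t + s·(1−u_t) − f·u_t = u_t·(1−s−f) + s.
Here 1−s−f = 0.471 and s = 0.021.
u_1 = 0.014600 × 0.471 + 0.021 = 0.027877.
u_2 = 0.027877 × 0.471 + 0.021 = 0.034130.
u_3 = 0.034130 × 0.471 + 0.021 = 0.037075.
u_4 = 0.037075 × 0.471 + 0.021 = 0.038462.

Unemployment rate after four quarters ≈ 3.85%.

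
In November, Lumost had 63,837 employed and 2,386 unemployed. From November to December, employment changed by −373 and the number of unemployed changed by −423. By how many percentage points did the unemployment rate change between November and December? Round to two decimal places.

The unemployment rate changed by −0.60 percentage points.

November: labor force = 63,837 + 2,386 = 66,223; u = 2,386/66,223 = 3.60%.
December: labor force = 63,464 + 1,963 = 65,427; u = 1,963/65,427 = 3.00%.
Change = 3.00% − 3.60% = −0.60 pp.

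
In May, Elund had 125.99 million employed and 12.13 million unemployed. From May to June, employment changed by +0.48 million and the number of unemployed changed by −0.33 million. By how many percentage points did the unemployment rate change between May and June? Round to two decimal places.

The unemployment rate changed by −0.25 percentage points.

May: labor force = 125.99 + 12.13 = 138.12; u = 12.13/138.12 = 8.78%.
June: labor force = 126.47 + 11.80 = 138.27; u = 11.80/138.27 = 8.53%.
Change = 8.53% − 8.78% = −0.25 pp.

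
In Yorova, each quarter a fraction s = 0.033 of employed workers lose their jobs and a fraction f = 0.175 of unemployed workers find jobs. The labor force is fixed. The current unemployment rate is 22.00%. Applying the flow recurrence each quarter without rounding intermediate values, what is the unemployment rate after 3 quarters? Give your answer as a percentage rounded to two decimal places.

With a fixed labor force, u_{t+1} = u_t + s·(1−u_t) − f·u_t = u_t·(1−s−f) + s.
Here 1−s−f = 0.792 and s = 0.033.
u_1 = 0.220000 × 0.792 + 0.033 = 0.207240.
u_2 = 0.207240 × 0.792 + 0.033 = 0.197134.
u_3 = 0.197134 × 0.792 + 0.033 = 0.189130.

Unemployment rate after three quarters ≈ 18.91%.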